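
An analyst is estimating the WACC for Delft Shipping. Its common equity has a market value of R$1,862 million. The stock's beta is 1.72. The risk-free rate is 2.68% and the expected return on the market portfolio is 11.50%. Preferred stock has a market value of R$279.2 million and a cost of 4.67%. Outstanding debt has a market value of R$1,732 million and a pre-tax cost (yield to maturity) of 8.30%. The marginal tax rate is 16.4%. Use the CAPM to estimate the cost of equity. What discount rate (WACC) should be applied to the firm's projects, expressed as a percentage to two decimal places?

Market risk premium = 11.5% − 2.68% = 8.82%.
Cost of equity via CAPM: Re = 2.68% + 1.72 × 8.82% = 17.8504%.
Total capital V = 1862 + 279.2 + 1732 = 3873.2.
Equity: weight = 1862/3873.2 = 0.4807; cost = 17.8504%.
Preferred: weight = 279.2/3873.2 = 0.0721; cost = 4.67%.
Debt: weight = 1732/3873.2 = 0.4472; after-tax cost = 8.3% × (1 − 16.4%) = 6.9388%.
WACC = 0.4807 × 17.8504% + 0.0721 × 4.6700% + 0.4472 × 6.9388% = 12.0209%.

12.02%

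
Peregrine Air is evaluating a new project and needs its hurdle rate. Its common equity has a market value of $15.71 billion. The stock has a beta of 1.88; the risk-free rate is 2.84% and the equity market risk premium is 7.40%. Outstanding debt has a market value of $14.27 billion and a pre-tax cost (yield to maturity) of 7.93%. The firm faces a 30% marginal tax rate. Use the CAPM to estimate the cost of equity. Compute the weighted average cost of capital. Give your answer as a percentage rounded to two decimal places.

Cost of equity via CAPM: Re = 2.84% + 1.88 × 7.4% = 16.7520%.
Total capital V = 15.71 + 14.27 = 29.98.
Equity: weight = 15.71/29.98 = 0.5240; cost = 16.752%.
Debt: weight = 14.27/29.98 = 0.4760; after-tax cost = 7.93% × (1 − 30%) = 5.5510%.
WACC = 0.5240 × 16.7520% + 0.4760 × 5.5510% = 11.4205%.

11.42%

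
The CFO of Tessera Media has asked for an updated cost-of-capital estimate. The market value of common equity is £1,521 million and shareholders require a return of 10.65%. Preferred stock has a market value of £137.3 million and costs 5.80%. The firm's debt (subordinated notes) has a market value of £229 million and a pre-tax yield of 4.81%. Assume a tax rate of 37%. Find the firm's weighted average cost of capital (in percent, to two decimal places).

9.37%

Total capital V = 1521 + 137.3 + 229 = 1887.3.
Equity: weight = 1521/1887.3 = 0.8059; cost = 10.65%.
Preferred: weight = 137.3/1887.3 = 0.0727; cost = 5.8%.
Subordinated notes: weight = 229/1887.3 = 0.1213; after-tax cost = 4.81% × (1 − 37%) = 3.0303%.
WACC = 0.8059 × 10.6500% + 0.0727 × 5.8000% + 0.1213 × 3.0303% = 9.3726%.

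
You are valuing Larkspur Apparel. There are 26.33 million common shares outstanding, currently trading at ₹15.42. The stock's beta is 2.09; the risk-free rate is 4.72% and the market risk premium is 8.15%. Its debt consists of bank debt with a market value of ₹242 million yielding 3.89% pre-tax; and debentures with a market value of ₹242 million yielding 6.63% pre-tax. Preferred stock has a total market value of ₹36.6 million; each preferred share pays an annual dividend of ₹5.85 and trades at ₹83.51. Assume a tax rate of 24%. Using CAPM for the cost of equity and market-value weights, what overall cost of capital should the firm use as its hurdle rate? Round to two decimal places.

11.90%

Cost of equity via CAPM: Re = 4.72% + 2.09 × 8.15% = 21.7535%.
Cost of preferred: Rp = 5.85 / 83.51 = 7.0051%.
Market value of equity E = 15.42 × 26.33m = 406.0086m.
Total capital V = 406.0086 + 36.6 + 242 + 242 = 926.6086.
Equity: weight = 406.0086/926.6086 = 0.4382; cost = 21.7535%.
Preferred: weight = 36.6/926.6086 = 0.0395; cost = 7.0051%.
Bank debt: weight = 242/926.6086 = 0.2612; after-tax cost = 3.89% × (1 − 24%) = 2.9564%.
Debentures: weight = 242/926.6086 = 0.2612; after-tax cost = 6.63% × (1 − 24%) = 5.0388%.
WACC = 0.4382 × 21.7535% + 0.0395 × 7.0051% + 0.2612 × 2.9564% + 0.2612 × 5.0388% = 11.8964%.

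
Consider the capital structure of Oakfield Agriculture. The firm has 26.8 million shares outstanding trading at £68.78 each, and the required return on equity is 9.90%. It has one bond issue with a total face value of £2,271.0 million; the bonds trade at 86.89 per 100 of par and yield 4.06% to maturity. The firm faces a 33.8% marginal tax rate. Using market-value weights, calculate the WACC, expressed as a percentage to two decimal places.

6.17%

Market value of equity E = 68.78 × 26.8m = 1843.304m. Market value of debt D = 2271m × 86.89/100 = 1973.2719m.
Total capital V = 1843.304 + 1973.2719 = 3816.5759.
Equity: weight = 1843.304/3816.5759 = 0.4830; cost = 9.9%.
Bonds outstanding: weight = 1973.2719/3816.5759 = 0.5170; after-tax cost = 4.06% × (1 − 33.8%) = 2.6877%.
WACC = 0.4830 × 9.9000% + 0.5170 × 2.6877% = 6.1711%.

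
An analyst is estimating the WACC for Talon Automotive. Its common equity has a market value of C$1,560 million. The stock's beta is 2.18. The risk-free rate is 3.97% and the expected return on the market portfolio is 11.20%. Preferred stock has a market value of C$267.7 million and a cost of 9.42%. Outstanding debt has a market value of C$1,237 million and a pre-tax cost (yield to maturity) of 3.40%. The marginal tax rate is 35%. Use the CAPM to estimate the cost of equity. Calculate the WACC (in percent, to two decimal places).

11.76%

Market risk premium = 11.2% − 3.97% = 7.23%.
Cost of equity via CAPM: Re = 3.97% + 2.18 × 7.23% = 19.7314%.
Total capital V = 1560 + 267.7 + 1237 = 3064.7.
Equity: weight = 1560/3064.7 = 0.5090; cost = 19.7314%.
Preferred: weight = 267.7/3064.7 = 0.0873; cost = 9.42%.
Debt: weight = 1237/3064.7 = 0.4036; after-tax cost = 3.4% × (1 − 35%) = 2.2100%.
WACC = 0.5090 × 19.7314% + 0.0873 × 9.4200% + 0.4036 × 2.2100% = 11.7586%.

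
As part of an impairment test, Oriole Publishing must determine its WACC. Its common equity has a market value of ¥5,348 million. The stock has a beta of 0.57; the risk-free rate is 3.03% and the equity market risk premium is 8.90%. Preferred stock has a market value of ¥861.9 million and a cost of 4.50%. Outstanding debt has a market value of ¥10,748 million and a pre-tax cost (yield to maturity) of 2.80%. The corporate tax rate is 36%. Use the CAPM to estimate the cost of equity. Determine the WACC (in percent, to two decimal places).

3.92%

Cost of equity via CAPM: Re = 3.03% + 0.57 × 8.9% = 8.1030%.
Total capital V = 5348 + 861.9 + 10748 = 16957.9.
Equity: weight = 5348/16957.9 = 0.3154; cost = 8.103%.
Preferred: weight = 861.9/16957.9 = 0.0508; cost = 4.5%.
Debt: weight = 10748/16957.9 = 0.6338; after-tax cost = 2.8% × (1 − 36%) = 1.7920%.
WACC = 0.3154 × 8.1030% + 0.0508 × 4.5000% + 0.6338 × 1.7920% = 3.9199%.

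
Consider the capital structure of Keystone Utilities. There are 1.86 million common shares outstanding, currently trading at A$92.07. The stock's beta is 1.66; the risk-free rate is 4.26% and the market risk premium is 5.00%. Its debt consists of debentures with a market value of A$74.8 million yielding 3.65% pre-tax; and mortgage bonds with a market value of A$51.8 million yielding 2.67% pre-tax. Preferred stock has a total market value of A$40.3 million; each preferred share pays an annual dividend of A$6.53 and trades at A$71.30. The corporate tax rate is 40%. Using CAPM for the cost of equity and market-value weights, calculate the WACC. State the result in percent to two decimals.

8.18%

Cost of equity via CAPM: Re = 4.26% + 1.66 × 5.0% = 12.5600%.
Cost of preferred: Rp = 6.53 / 71.3 = 9.1585%.
Market value of equity E = 92.07 × 1.86m = 171.2502m.
Total capital V = 171.2502 + 40.3 + 74.8 + 51.8 = 338.1502.
Equity: weight = 171.2502/338.1502 = 0.5064; cost = 12.56%.
Preferred: weight = 40.3/338.1502 = 0.1192; cost = 9.1585%.
Debentures: weight = 74.8/338.1502 = 0.2212; after-tax cost = 3.65% × (1 − 40%) = 2.1900%.
Mortgage bonds: weight = 51.8/338.1502 = 0.1532; after-tax cost = 2.67% × (1 − 40%) = 1.6020%.
WACC = 0.5064 × 12.5600% + 0.1192 × 9.1585% + 0.2212 × 2.1900% + 0.1532 × 1.6020% = 8.1821%.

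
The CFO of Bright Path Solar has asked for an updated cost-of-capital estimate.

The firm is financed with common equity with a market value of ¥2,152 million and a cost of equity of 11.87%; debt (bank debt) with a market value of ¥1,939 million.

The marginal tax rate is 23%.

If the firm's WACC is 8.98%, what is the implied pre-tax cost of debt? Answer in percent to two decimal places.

Total capital V = 2152 + 1939 = 4091.
Equity weight = 2152/4091 = 0.5260.
Bank debt weight = 1939/4091 = 0.4740.
Equity contribution = 0.5260 × 11.87% = 6.2440%.
Remaining for debt = 8.98% − 6.2440% = 2.7360%.
Rd × (1 − 23%) × 0.4740 = 2.7360%  ⇒  Rd = 7.4968%.

7.50%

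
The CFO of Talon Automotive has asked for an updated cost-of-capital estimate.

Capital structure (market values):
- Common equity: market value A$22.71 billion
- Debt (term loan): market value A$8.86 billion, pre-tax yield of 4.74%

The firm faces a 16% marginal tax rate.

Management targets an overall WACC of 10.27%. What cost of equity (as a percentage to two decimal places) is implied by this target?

Total capital V = 22.71 + 8.86 = 31.57.
Equity weight = 22.71/31.57 = 0.7194.
Term loan weight = 8.86/31.57 = 0.2806.
Debt contribution = 0.2806 × 4.74% × (1 − 16%) = 1.1174%.
Required equity contribution = 10.27% − 1.1174% = 9.1526%.
Re = 9.1526% / 0.7194 = 12.7233%.

12.72%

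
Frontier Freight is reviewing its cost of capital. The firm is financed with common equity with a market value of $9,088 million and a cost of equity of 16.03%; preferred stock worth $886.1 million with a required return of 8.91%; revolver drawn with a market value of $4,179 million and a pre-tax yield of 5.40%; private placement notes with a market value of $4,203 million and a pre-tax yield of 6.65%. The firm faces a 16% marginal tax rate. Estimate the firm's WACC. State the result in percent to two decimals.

Total capital V = 9088 + 886.1 + 4179 + 4203 = 18356.1.
Equity: weight = 9088/18356.1 = 0.4951; cost = 16.03%.
Preferred: weight = 886.1/18356.1 = 0.0483; cost = 8.91%.
Revolver drawn: weight = 4179/18356.1 = 0.2277; after-tax cost = 5.4% × (1 − 16%) = 4.5360%.
Private placement notes: weight = 4203/18356.1 = 0.2290; after-tax cost = 6.65% × (1 − 16%) = 5.5860%.
WACC = 0.4951 × 16.0300% + 0.0483 × 8.9100% + 0.2277 × 4.5360% + 0.2290 × 5.5860% = 10.6782%.

10.68%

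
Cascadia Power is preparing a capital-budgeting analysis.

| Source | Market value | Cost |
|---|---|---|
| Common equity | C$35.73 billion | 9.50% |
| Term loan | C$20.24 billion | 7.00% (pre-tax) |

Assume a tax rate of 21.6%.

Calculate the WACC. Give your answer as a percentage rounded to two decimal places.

8.05%

Total capital V = 35.73 + 20.24 = 55.97.
Equity: weight = 35.73/55.97 = 0.6384; cost = 9.5%.
Term loan: weight = 20.24/55.97 = 0.3616; after-tax cost = 7% × (1 − 21.6%) = 5.4880%.
WACC = 0.6384 × 9.5000% + 0.3616 × 5.4880% = 8.0492%.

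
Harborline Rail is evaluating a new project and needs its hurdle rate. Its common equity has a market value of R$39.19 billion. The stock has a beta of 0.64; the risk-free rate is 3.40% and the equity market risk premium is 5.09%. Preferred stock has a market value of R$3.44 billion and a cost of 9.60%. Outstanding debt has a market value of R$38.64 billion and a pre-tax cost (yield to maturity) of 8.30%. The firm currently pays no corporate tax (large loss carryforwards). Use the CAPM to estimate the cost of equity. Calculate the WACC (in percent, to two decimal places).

7.56%

Cost of equity via CAPM: Re = 3.4% + 0.64 × 5.09% = 6.6576%.
Total capital V = 39.19 + 3.44 + 38.64 = 81.27.
Equity: weight = 39.19/81.27 = 0.4822; cost = 6.6576%.
Preferred: weight = 3.44/81.27 = 0.0423; cost = 9.6%.
Debt: weight = 38.64/81.27 = 0.4755; after-tax cost = 8.3% × (1 − 0%) = 8.3000%.
WACC = 0.4822 × 6.6576% + 0.0423 × 9.6000% + 0.4755 × 8.3000% = 7.5630%.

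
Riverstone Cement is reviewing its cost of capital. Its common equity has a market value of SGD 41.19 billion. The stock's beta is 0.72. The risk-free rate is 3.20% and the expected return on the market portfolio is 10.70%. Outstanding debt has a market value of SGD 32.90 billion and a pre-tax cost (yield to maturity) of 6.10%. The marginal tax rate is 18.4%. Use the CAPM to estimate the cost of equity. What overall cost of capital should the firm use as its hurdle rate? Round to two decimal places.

Market risk premium = 10.7% − 3.2% = 7.5%.
Cost of equity via CAPM: Re = 3.2% + 0.72 × 7.5% = 8.6000%.
Total capital V = 41.19 + 32.9 = 74.09.
Equity: weight = 41.19/74.09 = 0.5559; cost = 8.6%.
Debt: weight = 32.9/74.09 = 0.4441; after-tax cost = 6.1% × (1 − 18.4%) = 4.9776%.
WACC = 0.5559 × 8.6000% + 0.4441 × 4.9776% = 6.9915%.

6.99%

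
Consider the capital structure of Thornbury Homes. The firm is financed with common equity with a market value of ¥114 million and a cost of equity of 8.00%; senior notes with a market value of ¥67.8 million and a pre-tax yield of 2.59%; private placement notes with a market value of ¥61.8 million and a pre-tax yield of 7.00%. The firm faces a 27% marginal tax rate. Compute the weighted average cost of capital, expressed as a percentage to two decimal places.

Total capital V = 114 + 67.8 + 61.8 = 243.6.
Equity: weight = 114/243.6 = 0.4680; cost = 8%.
Senior notes: weight = 67.8/243.6 = 0.2783; after-tax cost = 2.59% × (1 − 27%) = 1.8907%.
Private placement notes: weight = 61.8/243.6 = 0.2537; after-tax cost = 7% × (1 − 27%) = 5.1100%.
WACC = 0.4680 × 8.0000% + 0.2783 × 1.8907% + 0.2537 × 5.1100% = 5.5665%.

5.57%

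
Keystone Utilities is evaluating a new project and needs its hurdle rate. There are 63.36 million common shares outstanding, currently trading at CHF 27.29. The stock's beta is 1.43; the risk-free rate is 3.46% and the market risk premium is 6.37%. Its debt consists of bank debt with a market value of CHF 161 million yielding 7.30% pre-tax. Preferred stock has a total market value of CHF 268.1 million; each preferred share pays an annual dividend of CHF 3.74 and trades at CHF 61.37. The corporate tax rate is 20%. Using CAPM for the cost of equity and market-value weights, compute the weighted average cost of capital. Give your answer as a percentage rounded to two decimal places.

11.26%

Cost of equity via CAPM: Re = 3.46% + 1.43 × 6.37% = 12.5691%.
Cost of preferred: Rp = 3.74 / 61.37 = 6.0942%.
Market value of equity E = 27.29 × 63.36m = 1729.0944m.
Total capital V = 1729.0944 + 268.1 + 161 = 2158.1944.
Equity: weight = 1729.0944/2158.1944 = 0.8012; cost = 12.5691%.
Preferred: weight = 268.1/2158.1944 = 0.1242; cost = 6.0942%.
Bank debt: weight = 161/2158.1944 = 0.0746; after-tax cost = 7.3% × (1 − 20%) = 5.8400%.
WACC = 0.8012 × 12.5691% + 0.1242 × 6.0942% + 0.0746 × 5.8400% = 11.2628%.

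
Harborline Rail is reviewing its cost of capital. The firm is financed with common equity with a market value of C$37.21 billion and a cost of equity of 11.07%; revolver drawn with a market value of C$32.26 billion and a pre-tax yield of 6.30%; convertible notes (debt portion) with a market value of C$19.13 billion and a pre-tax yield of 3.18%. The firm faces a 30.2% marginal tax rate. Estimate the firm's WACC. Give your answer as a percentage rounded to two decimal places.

Total capital V = 37.21 + 32.26 + 19.13 = 88.6.
Equity: weight = 37.21/88.6 = 0.4200; cost = 11.07%.
Revolver drawn: weight = 32.26/88.6 = 0.3641; after-tax cost = 6.3% × (1 − 30.2%) = 4.3974%.
Convertible notes (debt portion): weight = 19.13/88.6 = 0.2159; after-tax cost = 3.18% × (1 − 30.2%) = 2.2196%.
WACC = 0.4200 × 11.0700% + 0.3641 × 4.3974% + 0.2159 × 2.2196% = 6.7295%.

6.73%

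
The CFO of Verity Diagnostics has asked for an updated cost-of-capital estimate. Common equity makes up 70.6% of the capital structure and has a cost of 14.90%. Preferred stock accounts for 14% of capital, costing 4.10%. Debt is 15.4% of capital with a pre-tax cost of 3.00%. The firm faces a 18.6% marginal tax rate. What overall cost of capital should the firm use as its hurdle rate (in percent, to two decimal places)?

11.47%

After-tax cost of debt = 3% × (1 − 18.6%) = 2.4420%.
WACC = 0.706 × 14.9000% + 0.140 × 4.1000% + 0.154 × 2.4420% = 11.4695%.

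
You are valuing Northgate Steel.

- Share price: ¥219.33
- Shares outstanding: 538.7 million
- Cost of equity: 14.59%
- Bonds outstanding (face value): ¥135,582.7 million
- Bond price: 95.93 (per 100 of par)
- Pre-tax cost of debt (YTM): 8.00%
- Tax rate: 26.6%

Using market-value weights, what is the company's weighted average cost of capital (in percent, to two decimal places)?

Market value of equity E = 219.33 × 538.7m = 118153.071m. Market value of debt D = 135582.7m × 95.93/100 = 130064.48411m.
Total capital V = 118153.071 + 130064.48411 = 248217.55511.
Equity: weight = 118153.071/248217.55511 = 0.4760; cost = 14.59%.
Bonds outstanding: weight = 130064.48411/248217.55511 = 0.5240; after-tax cost = 8% × (1 − 26.6%) = 5.8720%.
WACC = 0.4760 × 14.5900% + 0.5240 × 5.8720% = 10.0218%.

10.02%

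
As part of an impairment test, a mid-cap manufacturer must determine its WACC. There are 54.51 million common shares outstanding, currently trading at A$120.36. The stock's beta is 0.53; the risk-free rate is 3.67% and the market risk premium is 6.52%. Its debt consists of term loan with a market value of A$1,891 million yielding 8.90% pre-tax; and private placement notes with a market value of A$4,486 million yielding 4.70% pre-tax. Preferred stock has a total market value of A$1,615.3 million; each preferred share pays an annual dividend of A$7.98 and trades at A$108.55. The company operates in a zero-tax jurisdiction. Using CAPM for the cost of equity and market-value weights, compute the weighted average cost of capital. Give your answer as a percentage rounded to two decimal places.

6.63%

Cost of equity via CAPM: Re = 3.67% + 0.53 × 6.52% = 7.1256%.
Cost of preferred: Rp = 7.98 / 108.55 = 7.3515%.
Market value of equity E = 120.36 × 54.51m = 6560.8236m.
Total capital V = 6560.8236 + 1615.3 + 1891 + 4486 = 14553.1236.
Equity: weight = 6560.8236/14553.1236 = 0.4508; cost = 7.1256%.
Preferred: weight = 1615.3/14553.1236 = 0.1110; cost = 7.3515%.
Term loan: weight = 1891/14553.1236 = 0.1299; after-tax cost = 8.9% × (1 − 0%) = 8.9000%.
Private placement notes: weight = 4486/14553.1236 = 0.3082; after-tax cost = 4.7% × (1 − 0%) = 4.7000%.
WACC = 0.4508 × 7.1256% + 0.1110 × 7.3515% + 0.1299 × 8.9000% + 0.3082 × 4.7000% = 6.6335%.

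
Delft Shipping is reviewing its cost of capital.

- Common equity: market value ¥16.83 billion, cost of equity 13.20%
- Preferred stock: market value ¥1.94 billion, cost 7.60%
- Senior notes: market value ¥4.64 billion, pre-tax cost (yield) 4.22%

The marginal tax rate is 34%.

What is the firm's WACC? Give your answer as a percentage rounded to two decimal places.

10.67%

Total capital V = 16.83 + 1.94 + 4.64 = 23.41.
Equity: weight = 16.83/23.41 = 0.7189; cost = 13.2%.
Preferred: weight = 1.94/23.41 = 0.0829; cost = 7.6%.
Senior notes: weight = 4.64/23.41 = 0.1982; after-tax cost = 4.22% × (1 − 34%) = 2.7852%.
WACC = 0.7189 × 13.2000% + 0.0829 × 7.6000% + 0.1982 × 2.7852% = 10.6717%.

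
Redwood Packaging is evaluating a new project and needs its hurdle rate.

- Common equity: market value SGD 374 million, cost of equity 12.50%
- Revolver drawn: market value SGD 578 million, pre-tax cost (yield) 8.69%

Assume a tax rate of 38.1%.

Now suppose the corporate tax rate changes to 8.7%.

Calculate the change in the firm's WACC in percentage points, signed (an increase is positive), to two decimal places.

Current WACC:
Total capital V = 374 + 578 = 952.
Equity: weight = 374/952 = 0.3929; cost = 12.5%.
Revolver drawn: weight = 578/952 = 0.6071; after-tax cost = 8.69% × (1 − 38.1%) = 5.3791%.
WACC = 0.3929 × 12.5000% + 0.6071 × 5.3791% = 8.1766%.
After the change:
Total capital V = 374 + 578 = 952.
Equity: weight = 374/952 = 0.3929; cost = 12.5%.
Revolver drawn: weight = 578/952 = 0.6071; after-tax cost = 8.69% × (1 − 8.7%) = 7.9340%.
WACC = 0.3929 × 12.5000% + 0.6071 × 7.9340% = 9.7278%.
Change in WACC = 9.7278% − 8.1766% = 1.5512 pp.

+1.55 pp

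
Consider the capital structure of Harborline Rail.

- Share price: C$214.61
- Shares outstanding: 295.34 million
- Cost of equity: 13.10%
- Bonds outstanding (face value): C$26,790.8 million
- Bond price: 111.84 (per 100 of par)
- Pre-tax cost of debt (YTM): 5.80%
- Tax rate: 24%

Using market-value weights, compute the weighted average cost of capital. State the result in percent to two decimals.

Market value of equity E = 214.61 × 295.34m = 63382.9174m. Market value of debt D = 26790.8m × 111.84/100 = 29962.83072m.
Total capital V = 63382.9174 + 29962.83072 = 93345.74812.
Equity: weight = 63382.9174/93345.74812 = 0.6790; cost = 13.1%.
Bonds outstanding: weight = 29962.83072/93345.74812 = 0.3210; after-tax cost = 5.8% × (1 − 24%) = 4.4080%.
WACC = 0.6790 × 13.1000% + 0.3210 × 4.4080% = 10.3100%.

10.31%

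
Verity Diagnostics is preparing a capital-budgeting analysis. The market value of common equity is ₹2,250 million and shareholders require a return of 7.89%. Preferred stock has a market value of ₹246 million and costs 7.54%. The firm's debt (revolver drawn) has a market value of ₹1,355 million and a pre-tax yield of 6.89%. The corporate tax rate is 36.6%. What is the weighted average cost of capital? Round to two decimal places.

Total capital V = 2250 + 246 + 1355 = 3851.
Equity: weight = 2250/3851 = 0.5843; cost = 7.89%.
Preferred: weight = 246/3851 = 0.0639; cost = 7.54%.
Revolver drawn: weight = 1355/3851 = 0.3519; after-tax cost = 6.89% × (1 − 36.6%) = 4.3683%.
WACC = 0.5843 × 7.8900% + 0.0639 × 7.5400% + 0.3519 × 4.3683% = 6.6285%.

6.63%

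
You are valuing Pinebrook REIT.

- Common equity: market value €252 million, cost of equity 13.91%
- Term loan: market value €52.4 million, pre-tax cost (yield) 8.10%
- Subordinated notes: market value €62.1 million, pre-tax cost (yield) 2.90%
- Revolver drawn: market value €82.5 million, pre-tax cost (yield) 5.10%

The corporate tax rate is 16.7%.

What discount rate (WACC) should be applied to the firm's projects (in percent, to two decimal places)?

9.71%

Total capital V = 252 + 52.4 + 62.1 + 82.5 = 449.
Equity: weight = 252/449 = 0.5612; cost = 13.91%.
Term loan: weight = 52.4/449 = 0.1167; after-tax cost = 8.1% × (1 − 16.7%) = 6.7473%.
Subordinated notes: weight = 62.1/449 = 0.1383; after-tax cost = 2.9% × (1 − 16.7%) = 2.4157%.
Revolver drawn: weight = 82.5/449 = 0.1837; after-tax cost = 5.1% × (1 − 16.7%) = 4.2483%.
WACC = 0.5612 × 13.9100% + 0.1167 × 6.7473% + 0.1383 × 2.4157% + 0.1837 × 4.2483% = 9.7091%.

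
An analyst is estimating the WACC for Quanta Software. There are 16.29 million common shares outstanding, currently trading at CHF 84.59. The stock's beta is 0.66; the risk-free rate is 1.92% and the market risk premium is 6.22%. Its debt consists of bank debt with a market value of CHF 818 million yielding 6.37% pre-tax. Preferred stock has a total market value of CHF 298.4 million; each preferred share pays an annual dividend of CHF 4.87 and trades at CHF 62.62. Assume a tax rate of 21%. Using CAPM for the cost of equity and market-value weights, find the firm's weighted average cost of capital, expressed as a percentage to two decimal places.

Cost of equity via CAPM: Re = 1.92% + 0.66 × 6.22% = 6.0252%.
Cost of preferred: Rp = 4.87 / 62.62 = 7.7771%.
Market value of equity E = 84.59 × 16.29m = 1377.9711m.
Total capital V = 1377.9711 + 298.4 + 818 = 2494.3711.
Equity: weight = 1377.9711/2494.3711 = 0.5524; cost = 6.0252%.
Preferred: weight = 298.4/2494.3711 = 0.1196; cost = 7.7771%.
Bank debt: weight = 818/2494.3711 = 0.3279; after-tax cost = 6.37% × (1 − 21%) = 5.0323%.
WACC = 0.5524 × 6.0252% + 0.1196 × 7.7771% + 0.3279 × 5.0323% = 5.9092%.

5.91%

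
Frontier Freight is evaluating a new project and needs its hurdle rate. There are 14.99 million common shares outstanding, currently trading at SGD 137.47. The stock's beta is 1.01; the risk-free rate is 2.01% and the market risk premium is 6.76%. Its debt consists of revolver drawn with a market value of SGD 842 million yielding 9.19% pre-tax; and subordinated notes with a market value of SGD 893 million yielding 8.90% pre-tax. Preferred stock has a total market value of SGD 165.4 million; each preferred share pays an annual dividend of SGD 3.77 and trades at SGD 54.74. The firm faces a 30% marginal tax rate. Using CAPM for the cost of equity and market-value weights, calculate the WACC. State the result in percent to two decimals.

7.66%

Cost of equity via CAPM: Re = 2.01% + 1.01 × 6.76% = 8.8376%.
Cost of preferred: Rp = 3.77 / 54.74 = 6.8871%.
Market value of equity E = 137.47 × 14.99m = 2060.6753m.
Total capital V = 2060.6753 + 165.4 + 842 + 893 = 3961.0753.
Equity: weight = 2060.6753/3961.0753 = 0.5202; cost = 8.8376%.
Preferred: weight = 165.4/3961.0753 = 0.0418; cost = 6.8871%.
Revolver drawn: weight = 842/3961.0753 = 0.2126; after-tax cost = 9.19% × (1 − 30%) = 6.4330%.
Subordinated notes: weight = 893/3961.0753 = 0.2254; after-tax cost = 8.9% × (1 − 30%) = 6.2300%.
WACC = 0.5202 × 8.8376% + 0.0418 × 6.8871% + 0.2126 × 6.4330% + 0.2254 × 6.2300% = 7.6571%.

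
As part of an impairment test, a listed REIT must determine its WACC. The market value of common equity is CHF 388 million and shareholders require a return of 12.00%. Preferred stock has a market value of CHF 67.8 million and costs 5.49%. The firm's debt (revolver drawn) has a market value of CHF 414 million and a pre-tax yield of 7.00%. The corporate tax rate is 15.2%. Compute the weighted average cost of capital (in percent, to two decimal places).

8.61%

Total capital V = 388 + 67.8 + 414 = 869.8.
Equity: weight = 388/869.8 = 0.4461; cost = 12%.
Preferred: weight = 67.8/869.8 = 0.0779; cost = 5.49%.
Revolver drawn: weight = 414/869.8 = 0.4760; after-tax cost = 7% × (1 − 15.2%) = 5.9360%.
WACC = 0.4461 × 12.0000% + 0.0779 × 5.4900% + 0.4760 × 5.9360% = 8.6063%.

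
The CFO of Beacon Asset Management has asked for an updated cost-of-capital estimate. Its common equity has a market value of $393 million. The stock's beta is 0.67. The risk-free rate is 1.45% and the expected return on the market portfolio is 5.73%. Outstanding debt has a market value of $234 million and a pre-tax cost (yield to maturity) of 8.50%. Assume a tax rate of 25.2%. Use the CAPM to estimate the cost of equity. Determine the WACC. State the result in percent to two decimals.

Market risk premium = 5.73% − 1.45% = 4.28%.
Cost of equity via CAPM: Re = 1.45% + 0.67 × 4.28% = 4.3176%.
Total capital V = 393 + 234 = 627.
Equity: weight = 393/627 = 0.6268; cost = 4.3176%.
Debt: weight = 234/627 = 0.3732; after-tax cost = 8.5% × (1 − 25.2%) = 6.3580%.
WACC = 0.6268 × 4.3176% + 0.3732 × 6.3580% = 5.0791%.

5.08%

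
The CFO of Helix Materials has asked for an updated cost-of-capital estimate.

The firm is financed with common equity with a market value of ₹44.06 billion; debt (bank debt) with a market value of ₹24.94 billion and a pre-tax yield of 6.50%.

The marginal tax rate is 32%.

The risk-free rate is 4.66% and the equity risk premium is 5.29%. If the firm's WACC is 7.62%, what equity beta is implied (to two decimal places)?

Total capital V = 44.06 + 24.94 = 69.
Equity weight = 44.06/69 = 0.6386.
Bank debt weight = 24.94/69 = 0.3614.
Debt contribution = 0.3614 × 6.5% × (1 − 32%) = 1.5976%.
Required equity contribution = 7.62% − 1.5976% = 6.0224%  ⇒  Re = 9.4313%.
CAPM: 9.4313% = 4.66% + β × 5.29%  ⇒  β = 0.9020.

0.90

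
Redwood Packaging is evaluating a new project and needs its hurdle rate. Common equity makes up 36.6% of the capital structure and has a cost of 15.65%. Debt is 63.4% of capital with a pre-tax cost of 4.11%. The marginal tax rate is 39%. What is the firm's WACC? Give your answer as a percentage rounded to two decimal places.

After-tax cost of debt = 4.11% × (1 − 39%) = 2.5071%.
WACC = 0.366 × 15.6500% + 0.634 × 2.5071% = 7.3174%.

7.32%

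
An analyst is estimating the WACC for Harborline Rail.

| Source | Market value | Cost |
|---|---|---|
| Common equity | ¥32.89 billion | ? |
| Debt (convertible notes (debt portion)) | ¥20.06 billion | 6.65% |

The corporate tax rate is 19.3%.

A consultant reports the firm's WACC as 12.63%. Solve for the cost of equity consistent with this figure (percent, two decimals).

Total capital V = 32.89 + 20.06 = 52.95.
Equity weight = 32.89/52.95 = 0.6212.
Convertible notes (debt portion) weight = 20.06/52.95 = 0.3788.
Debt contribution = 0.3788 × 6.65% × (1 − 19.3%) = 2.0331%.
Required equity contribution = 12.63% − 2.0331% = 10.5969%.
Re = 10.5969% / 0.6212 = 17.0601%.

17.06%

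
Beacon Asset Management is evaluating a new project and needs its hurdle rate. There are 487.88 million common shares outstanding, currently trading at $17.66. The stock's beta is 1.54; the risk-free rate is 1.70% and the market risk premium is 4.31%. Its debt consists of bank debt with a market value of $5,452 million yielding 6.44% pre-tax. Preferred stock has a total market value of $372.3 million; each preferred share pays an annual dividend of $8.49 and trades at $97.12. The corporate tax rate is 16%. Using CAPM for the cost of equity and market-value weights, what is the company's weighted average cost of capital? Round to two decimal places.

7.24%

Cost of equity via CAPM: Re = 1.7% + 1.54 × 4.31% = 8.3374%.
Cost of preferred: Rp = 8.49 / 97.12 = 8.7418%.
Market value of equity E = 17.66 × 487.88m = 8615.9608m.
Total capital V = 8615.9608 + 372.3 + 5452 = 14440.2608.
Equity: weight = 8615.9608/14440.2608 = 0.5967; cost = 8.3374%.
Preferred: weight = 372.3/14440.2608 = 0.0258; cost = 8.7418%.
Bank debt: weight = 5452/14440.2608 = 0.3776; after-tax cost = 6.44% × (1 − 16%) = 5.4096%.
WACC = 0.5967 × 8.3374% + 0.0258 × 8.7418% + 0.3776 × 5.4096% = 7.2424%.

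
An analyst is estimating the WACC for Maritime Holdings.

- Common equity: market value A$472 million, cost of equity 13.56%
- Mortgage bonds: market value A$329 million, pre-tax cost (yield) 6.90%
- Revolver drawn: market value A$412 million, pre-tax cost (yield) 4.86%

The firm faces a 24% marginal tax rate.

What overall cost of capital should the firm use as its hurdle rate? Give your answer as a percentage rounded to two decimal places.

Total capital V = 472 + 329 + 412 = 1213.
Equity: weight = 472/1213 = 0.3891; cost = 13.56%.
Mortgage bonds: weight = 329/1213 = 0.2712; after-tax cost = 6.9% × (1 − 24%) = 5.2440%.
Revolver drawn: weight = 412/1213 = 0.3397; after-tax cost = 4.86% × (1 − 24%) = 3.6936%.
WACC = 0.3891 × 13.5600% + 0.2712 × 5.2440% + 0.3397 × 3.6936% = 7.9533%.

7.95%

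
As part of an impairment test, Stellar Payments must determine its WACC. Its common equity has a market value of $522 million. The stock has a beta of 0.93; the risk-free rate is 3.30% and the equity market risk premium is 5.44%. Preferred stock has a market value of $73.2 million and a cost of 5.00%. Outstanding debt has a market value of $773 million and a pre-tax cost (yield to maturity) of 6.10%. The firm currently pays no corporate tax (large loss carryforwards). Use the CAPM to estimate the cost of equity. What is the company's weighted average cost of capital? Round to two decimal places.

Cost of equity via CAPM: Re = 3.3% + 0.93 × 5.44% = 8.3592%.
Total capital V = 522 + 73.2 + 773 = 1368.2.
Equity: weight = 522/1368.2 = 0.3815; cost = 8.3592%.
Preferred: weight = 73.2/1368.2 = 0.0535; cost = 5%.
Debt: weight = 773/1368.2 = 0.5650; after-tax cost = 6.1% × (1 − 0%) = 6.1000%.
WACC = 0.3815 × 8.3592% + 0.0535 × 5.0000% + 0.5650 × 6.1000% = 6.9031%.

6.90%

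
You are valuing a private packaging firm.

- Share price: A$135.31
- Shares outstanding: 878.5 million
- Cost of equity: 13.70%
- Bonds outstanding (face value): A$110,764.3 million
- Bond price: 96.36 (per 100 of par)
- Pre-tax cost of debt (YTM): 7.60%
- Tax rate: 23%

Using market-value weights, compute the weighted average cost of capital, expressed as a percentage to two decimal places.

Market value of equity E = 135.31 × 878.5m = 118869.835m. Market value of debt D = 110764.3m × 96.36/100 = 106732.47948m.
Total capital V = 118869.835 + 106732.47948 = 225602.31448.
Equity: weight = 118869.835/225602.31448 = 0.5269; cost = 13.7%.
Bonds outstanding: weight = 106732.47948/225602.31448 = 0.4731; after-tax cost = 7.6% × (1 − 23%) = 5.8520%.
WACC = 0.5269 × 13.7000% + 0.4731 × 5.8520% = 9.9871%.

9.99%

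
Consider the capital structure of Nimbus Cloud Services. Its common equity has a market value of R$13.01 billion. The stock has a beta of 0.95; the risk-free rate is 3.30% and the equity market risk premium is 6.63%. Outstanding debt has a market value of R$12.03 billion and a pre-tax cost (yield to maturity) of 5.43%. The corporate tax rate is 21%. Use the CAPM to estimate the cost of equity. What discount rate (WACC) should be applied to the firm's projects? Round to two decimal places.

Cost of equity via CAPM: Re = 3.3% + 0.95 × 6.63% = 9.5985%.
Total capital V = 13.01 + 12.03 = 25.04.
Equity: weight = 13.01/25.04 = 0.5196; cost = 9.5985%.
Debt: weight = 12.03/25.04 = 0.4804; after-tax cost = 5.43% × (1 − 21%) = 4.2897%.
WACC = 0.5196 × 9.5985% + 0.4804 × 4.2897% = 7.0480%.

7.05%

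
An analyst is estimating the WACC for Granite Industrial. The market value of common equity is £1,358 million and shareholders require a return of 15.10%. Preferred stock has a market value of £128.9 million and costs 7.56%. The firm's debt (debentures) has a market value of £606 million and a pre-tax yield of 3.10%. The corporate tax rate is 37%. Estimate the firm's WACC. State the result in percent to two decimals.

10.83%

Total capital V = 1358 + 128.9 + 606 = 2092.9.
Equity: weight = 1358/2092.9 = 0.6489; cost = 15.1%.
Preferred: weight = 128.9/2092.9 = 0.0616; cost = 7.56%.
Debentures: weight = 606/2092.9 = 0.2896; after-tax cost = 3.1% × (1 − 37%) = 1.9530%.
WACC = 0.6489 × 15.1000% + 0.0616 × 7.5600% + 0.2896 × 1.9530% = 10.8289%.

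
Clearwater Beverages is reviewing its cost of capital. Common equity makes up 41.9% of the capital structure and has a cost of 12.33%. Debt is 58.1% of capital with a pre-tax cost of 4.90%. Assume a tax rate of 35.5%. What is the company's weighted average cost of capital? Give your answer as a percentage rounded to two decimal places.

After-tax cost of debt = 4.9% × (1 − 35.5%) = 3.1605%.
WACC = 0.419 × 12.3300% + 0.581 × 3.1605% = 7.0025%.

7.00%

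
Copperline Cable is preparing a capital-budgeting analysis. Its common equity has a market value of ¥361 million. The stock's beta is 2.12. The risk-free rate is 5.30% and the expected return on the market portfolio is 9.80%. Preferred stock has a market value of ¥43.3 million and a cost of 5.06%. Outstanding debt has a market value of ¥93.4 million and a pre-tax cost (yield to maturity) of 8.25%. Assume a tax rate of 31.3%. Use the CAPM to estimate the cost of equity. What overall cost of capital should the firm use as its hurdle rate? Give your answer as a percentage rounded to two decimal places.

12.27%

Market risk premium = 9.8% − 5.3% = 4.5%.
Cost of equity via CAPM: Re = 5.3% + 2.12 × 4.5% = 14.8400%.
Total capital V = 361 + 43.3 + 93.4 = 497.7.
Equity: weight = 361/497.7 = 0.7253; cost = 14.84%.
Preferred: weight = 43.3/497.7 = 0.0870; cost = 5.06%.
Debt: weight = 93.4/497.7 = 0.1877; after-tax cost = 8.25% × (1 − 31.3%) = 5.6678%.
WACC = 0.7253 × 14.8400% + 0.0870 × 5.0600% + 0.1877 × 5.6678% = 12.2678%.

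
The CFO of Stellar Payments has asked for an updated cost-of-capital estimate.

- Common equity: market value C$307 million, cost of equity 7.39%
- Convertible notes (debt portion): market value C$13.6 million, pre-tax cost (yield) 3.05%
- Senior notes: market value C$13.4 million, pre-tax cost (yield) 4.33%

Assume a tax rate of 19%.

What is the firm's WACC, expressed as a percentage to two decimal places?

7.03%

Total capital V = 307 + 13.6 + 13.4 = 334.
Equity: weight = 307/334 = 0.9192; cost = 7.39%.
Convertible notes (debt portion): weight = 13.6/334 = 0.0407; after-tax cost = 3.05% × (1 − 19%) = 2.4705%.
Senior notes: weight = 13.4/334 = 0.0401; after-tax cost = 4.33% × (1 − 19%) = 3.5073%.
WACC = 0.9192 × 7.3900% + 0.0407 × 2.4705% + 0.0401 × 3.5073% = 7.0339%.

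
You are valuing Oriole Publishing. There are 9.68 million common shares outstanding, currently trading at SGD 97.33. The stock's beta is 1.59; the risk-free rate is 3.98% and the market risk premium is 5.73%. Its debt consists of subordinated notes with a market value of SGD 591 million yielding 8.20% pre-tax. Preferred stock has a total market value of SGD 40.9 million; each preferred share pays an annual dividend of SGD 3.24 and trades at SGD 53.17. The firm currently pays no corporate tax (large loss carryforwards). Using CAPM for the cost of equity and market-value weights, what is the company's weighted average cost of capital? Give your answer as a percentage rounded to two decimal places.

Cost of equity via CAPM: Re = 3.98% + 1.59 × 5.73% = 13.0907%.
Cost of preferred: Rp = 3.24 / 53.17 = 6.0937%.
Market value of equity E = 97.33 × 9.68m = 942.1544m.
Total capital V = 942.1544 + 40.9 + 591 = 1574.0544.
Equity: weight = 942.1544/1574.0544 = 0.5986; cost = 13.0907%.
Preferred: weight = 40.9/1574.0544 = 0.0260; cost = 6.0937%.
Subordinated notes: weight = 591/1574.0544 = 0.3755; after-tax cost = 8.2% × (1 − 0%) = 8.2000%.
WACC = 0.5986 × 13.0907% + 0.0260 × 6.0937% + 0.3755 × 8.2000% = 11.0726%.

11.07%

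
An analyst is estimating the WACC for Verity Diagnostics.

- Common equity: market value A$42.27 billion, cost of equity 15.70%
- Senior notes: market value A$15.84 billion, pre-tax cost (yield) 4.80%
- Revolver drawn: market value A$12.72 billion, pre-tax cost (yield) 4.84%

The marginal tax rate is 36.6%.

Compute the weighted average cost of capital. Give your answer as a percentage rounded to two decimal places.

10.60%

Total capital V = 42.27 + 15.84 + 12.72 = 70.83.
Equity: weight = 42.27/70.83 = 0.5968; cost = 15.7%.
Senior notes: weight = 15.84/70.83 = 0.2236; after-tax cost = 4.8% × (1 − 36.6%) = 3.0432%.
Revolver drawn: weight = 12.72/70.83 = 0.1796; after-tax cost = 4.84% × (1 − 36.6%) = 3.0686%.
WACC = 0.5968 × 15.7000% + 0.2236 × 3.0432% + 0.1796 × 3.0686% = 10.6011%.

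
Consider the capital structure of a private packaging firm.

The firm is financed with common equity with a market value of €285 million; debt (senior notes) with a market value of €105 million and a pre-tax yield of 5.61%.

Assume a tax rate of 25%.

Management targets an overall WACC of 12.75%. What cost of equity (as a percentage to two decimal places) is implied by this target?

Total capital V = 285 + 105 = 390.
Equity weight = 285/390 = 0.7308.
Senior notes weight = 105/390 = 0.2692.
Debt contribution = 0.2692 × 5.61% × (1 − 25%) = 1.1328%.
Required equity contribution = 12.75% − 1.1328% = 11.6172%.
Re = 11.6172% / 0.7308 = 15.8972%.

15.90%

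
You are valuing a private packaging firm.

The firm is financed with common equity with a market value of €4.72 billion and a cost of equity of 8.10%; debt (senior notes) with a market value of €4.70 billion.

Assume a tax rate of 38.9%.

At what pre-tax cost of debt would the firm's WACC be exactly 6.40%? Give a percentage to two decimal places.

7.68%

Total capital V = 4.72 + 4.7 = 9.42.
Equity weight = 4.72/9.42 = 0.5011.
Senior notes weight = 4.7/9.42 = 0.4989.
Equity contribution = 0.5011 × 8.1% = 4.0586%.
Remaining for debt = 6.4% − 4.0586% = 2.3414%.
Rd × (1 − 38.9%) × 0.4989 = 2.3414%  ⇒  Rd = 7.6805%.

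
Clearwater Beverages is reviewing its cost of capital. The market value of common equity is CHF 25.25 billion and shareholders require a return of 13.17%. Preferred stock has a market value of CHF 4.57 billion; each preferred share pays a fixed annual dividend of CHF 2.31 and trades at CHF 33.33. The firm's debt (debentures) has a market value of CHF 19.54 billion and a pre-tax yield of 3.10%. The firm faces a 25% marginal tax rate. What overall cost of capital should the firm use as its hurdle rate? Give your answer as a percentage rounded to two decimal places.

8.30%

Cost of preferred: Rp = 2.31 / 33.33 = 6.9307%.
Total capital V = 25.25 + 4.57 + 19.54 = 49.36.
Equity: weight = 25.25/49.36 = 0.5115; cost = 13.17%.
Preferred: weight = 4.57/49.36 = 0.0926; cost = 6.9307%.
Debentures: weight = 19.54/49.36 = 0.3959; after-tax cost = 3.1% × (1 − 25%) = 2.3250%.
WACC = 0.5115 × 13.1700% + 0.0926 × 6.9307% + 0.3959 × 2.3250% = 8.2992%.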